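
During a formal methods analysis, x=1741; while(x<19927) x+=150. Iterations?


Step 1: x goes from 1741 toward 19927 by 150; the body runs while x<19927, so iterations = ceil((bound-start)/step)
Step 2: Distance=18186
Step 3: ceil(18186/150)=122

122


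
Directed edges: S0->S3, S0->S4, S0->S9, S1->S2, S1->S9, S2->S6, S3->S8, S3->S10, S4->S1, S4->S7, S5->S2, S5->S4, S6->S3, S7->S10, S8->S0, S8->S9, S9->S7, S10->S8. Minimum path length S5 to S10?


BFS layer-by-layer from S5:
  dist 0: {S5}
  dist 1: {S2, S4}
  dist 2: {S1, S6, S7}
  dist 3: {S3, S9, S10}
  -> S10 reached at distance 3
Shortest path length = 3

3


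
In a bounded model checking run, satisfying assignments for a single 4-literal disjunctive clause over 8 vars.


Step 1: Total=2^8=256
Step 2: Unsat when all 4 false: 2^4=16
Step 3: Sat=256-16=240

240


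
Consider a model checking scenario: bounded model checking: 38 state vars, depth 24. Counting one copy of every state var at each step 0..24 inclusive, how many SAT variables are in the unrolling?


BMC unrolls to depth k, creating one copy of each state var for steps 0..k.
Step count = 24 + 1 = 25 (steps 0 through 24)
Vars per step = 38
Total = 38 * 25 = 950

950


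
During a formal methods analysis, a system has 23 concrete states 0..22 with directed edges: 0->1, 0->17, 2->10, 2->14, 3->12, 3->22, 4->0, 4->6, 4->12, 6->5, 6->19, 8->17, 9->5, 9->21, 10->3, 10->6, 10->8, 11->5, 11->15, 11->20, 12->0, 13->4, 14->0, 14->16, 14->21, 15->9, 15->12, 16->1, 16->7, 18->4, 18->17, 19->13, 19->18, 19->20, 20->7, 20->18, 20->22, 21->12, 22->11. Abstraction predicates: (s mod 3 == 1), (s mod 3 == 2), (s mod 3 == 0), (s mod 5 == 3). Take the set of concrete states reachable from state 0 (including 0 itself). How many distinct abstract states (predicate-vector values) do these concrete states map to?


BFS from 0:
Concrete reachable: {0, 1, 17}
Abstract via predicates (s mod 3 == 1), (s mod 3 == 2), (s mod 3 == 0), (s mod 5 == 3):
  (0,0,1,0) <- {0}
  (0,1,0,0) <- {17}
  (1,0,0,0) <- {1}
Distinct abstract states = 3

3


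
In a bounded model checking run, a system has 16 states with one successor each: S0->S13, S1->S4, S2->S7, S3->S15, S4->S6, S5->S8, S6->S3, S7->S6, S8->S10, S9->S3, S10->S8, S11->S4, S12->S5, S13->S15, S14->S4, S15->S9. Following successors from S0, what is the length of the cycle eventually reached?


Trace from S0 until a state repeats:
  S0 -> S13 -> S15 -> S9 -> S3 -> S15
S15 first seen at step 2, revisited at step 5.
Cycle length = 5 - 2 = 3

3


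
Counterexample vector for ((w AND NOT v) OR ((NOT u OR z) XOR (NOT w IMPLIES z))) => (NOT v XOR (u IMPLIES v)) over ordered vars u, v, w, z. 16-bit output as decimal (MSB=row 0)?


F1 = ((w AND NOT v) OR ((NOT u OR z) XOR (NOT w IMPLIES z)))
F2 = (NOT v XOR (u IMPLIES v))
Counterexample to F1=>F2 is where F1=1 and F2=0.
Evaluate each row (bits = u,v,w,z, MSB first):
  row 0 [0000]: F1=1 F2=0 -> F1&~F2 -> 1
  row 1 [0001]: F1=0 F2=0 -> F1&~F2 -> 0
  row 2 [0010]: F1=1 F2=0 -> F1&~F2 -> 1
  row 3 [0011]: F1=1 F2=0 -> F1&~F2 -> 1
  row 4 [0100]: F1=1 F2=1 -> F1&~F2 -> 0
  row 5 [0101]: F1=0 F2=1 -> F1&~F2 -> 0
  row 6 [0110]: F1=0 F2=1 -> F1&~F2 -> 0
  row 7 [0111]: F1=0 F2=1 -> F1&~F2 -> 0
  row 8 [1000]: F1=0 F2=1 -> F1&~F2 -> 0
  row 9 [1001]: F1=0 F2=1 -> F1&~F2 -> 0
  row 10 [1010]: F1=1 F2=1 -> F1&~F2 -> 0
  row 11 [1011]: F1=1 F2=1 -> F1&~F2 -> 0
  row 12 [1100]: F1=0 F2=1 -> F1&~F2 -> 0
  row 13 [1101]: F1=0 F2=1 -> F1&~F2 -> 0
  row 14 [1110]: F1=1 F2=1 -> F1&~F2 -> 0
  row 15 [1111]: F1=0 F2=1 -> F1&~F2 -> 0
Full result column, 4 rows per line (u,v fixed per line; w,z runs 00..11 left to right):
  rows 0-3 [u,v=00]: 1011  = hex B
  rows 4-7 [u,v=01]: 0000  = hex 0
  rows 8-11 [u,v=10]: 0000  = hex 0
  rows 12-15 [u,v=11]: 0000  = hex 0
Counterexample vector (row 0 .. row 15) = 1011000000000000
Output column grouped in 4s = 1011 0000 0000 0000 = 0xB000
Convert to decimal digit by digit (value = value*16 + digit):
  B -> 11
  11*16 + 0 = 176
  176*16 + 0 = 2816
  2816*16 + 0 = 45056
Decimal = 45056

45056


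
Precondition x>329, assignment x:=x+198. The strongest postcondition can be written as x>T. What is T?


Formula: sp(P, x:=E) = exists old_x. (x = E[old_x/x]) AND P[old_x/x] (old_x is the value of x before the assignment; eliminate old_x by solving x = E[old_x/x] for old_x)
Step 1: Precondition P: x>329, i.e. old_x > 329
Step 2: Assignment gives x = old_x + 198, so old_x = x - 198
Step 3: Substitute into P: x - 198 > 329
Step 4: Simplify: x > 329+198 = 527

527


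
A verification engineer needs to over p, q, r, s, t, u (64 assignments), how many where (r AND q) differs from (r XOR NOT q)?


F1 = (r AND q)
F2 = (r XOR NOT q)
Evaluate both on each of 64 rows (bits = p,q,r,s,t,u):
  row 0 [000000]: F1=0 F2=1 (differ) -> 1
  row 1 [000001]: F1=0 F2=1 (differ) -> 1
  row 2 [000010]: F1=0 F2=1 (differ) -> 1
  row 3 [000011]: F1=0 F2=1 (differ) -> 1
  row 4 [000100]: F1=0 F2=1 (differ) -> 1
  (every remaining row is evaluated the same way; all 64 results are listed next)
Full result column, 8 rows per line (p,q,r fixed per line; s,t,u runs 000..111 left to right):
  rows 0-7 [p,q,r=000]: 11111111  (ones: 8)
  rows 8-15 [p,q,r=001]: 00000000  (ones: 0)
  rows 16-23 [p,q,r=010]: 00000000  (ones: 0)
  rows 24-31 [p,q,r=011]: 00000000  (ones: 0)
  rows 32-39 [p,q,r=100]: 11111111  (ones: 8)
  rows 40-47 [p,q,r=101]: 00000000  (ones: 0)
  rows 48-55 [p,q,r=110]: 00000000  (ones: 0)
  rows 56-63 [p,q,r=111]: 00000000  (ones: 0)
Disagreements = 8+0+0+0+8+0+0+0 = 16

16


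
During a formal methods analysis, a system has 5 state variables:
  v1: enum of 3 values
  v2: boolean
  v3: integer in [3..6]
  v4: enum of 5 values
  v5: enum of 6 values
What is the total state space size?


State space = product of domain sizes of all variables.
Domain sizes:
  v1 (enum of 3 values): 3
  v2 (boolean): 2
  v3 (integer in [3..6]): 4
  v4 (enum of 5 values): 5
  v5 (enum of 6 values): 6
Product = 3 * 2 * 4 * 5 * 6 = 720

720


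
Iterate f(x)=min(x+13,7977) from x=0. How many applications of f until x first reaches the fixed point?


Step 1: x=0, cap=7977, increment=13
Step 2: x grows by 13 each step until capped at 7977; fixed point is x=7977
Step 3: iterations = ceil(7977/13) = 614

614


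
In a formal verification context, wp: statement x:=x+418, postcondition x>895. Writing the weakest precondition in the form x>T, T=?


Formula: wp(x:=E, P) = P[E/x] (substitute E for x in postcondition)
Step 1: Postcondition: x>895
Step 2: Substitute x+418 for x: x+418>895
Step 3: Solve for x: x > 895-418 = 477

477


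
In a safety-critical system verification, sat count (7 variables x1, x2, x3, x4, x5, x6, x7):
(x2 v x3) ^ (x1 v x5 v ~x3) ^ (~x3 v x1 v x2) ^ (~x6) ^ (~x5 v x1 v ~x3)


CNF with 5 clauses over 7 vars (128 assignments).
An assignment satisfies CNF iff every clause has >=1 true literal.
Check each row (bits = x1,x2,x3,x4,x5,x6,x7; clause T/F shown):
  row 0 [0000000]: clauses=FTTTT -> 0
  row 1 [0000001]: clauses=FTTTT -> 0
  row 2 [0000010]: clauses=FTTFT -> 0
  row 3 [0000011]: clauses=FTTFT -> 0
  row 4 [0000100]: clauses=FTTTT -> 0
  (every remaining row is evaluated the same way; all 128 results are listed next)
Full result column, 8 rows per line (x1,x2,x3,x4 fixed per line; x5,x6,x7 runs 000..111 left to right):
  rows 0-7 [x1,x2,x3,x4=0000]: 00000000  (ones: 0)
  rows 8-15 [x1,x2,x3,x4=0001]: 00000000  (ones: 0)
  rows 16-23 [x1,x2,x3,x4=0010]: 00000000  (ones: 0)
  rows 24-31 [x1,x2,x3,x4=0011]: 00000000  (ones: 0)
  rows 32-39 [x1,x2,x3,x4=0100]: 11001100  (ones: 4)
  rows 40-47 [x1,x2,x3,x4=0101]: 11001100  (ones: 4)
  rows 48-55 [x1,x2,x3,x4=0110]: 00000000  (ones: 0)
  rows 56-63 [x1,x2,x3,x4=0111]: 00000000  (ones: 0)
  rows 64-71 [x1,x2,x3,x4=1000]: 00000000  (ones: 0)
  rows 72-79 [x1,x2,x3,x4=1001]: 00000000  (ones: 0)
  rows 80-87 [x1,x2,x3,x4=1010]: 11001100  (ones: 4)
  rows 88-95 [x1,x2,x3,x4=1011]: 11001100  (ones: 4)
  rows 96-103 [x1,x2,x3,x4=1100]: 11001100  (ones: 4)
  rows 104-111 [x1,x2,x3,x4=1101]: 11001100  (ones: 4)
  rows 112-119 [x1,x2,x3,x4=1110]: 11001100  (ones: 4)
  rows 120-127 [x1,x2,x3,x4=1111]: 11001100  (ones: 4)
Satisfying assignments = 0+0+0+0+4+4+0+0+0+0+4+4+4+4+4+4 = 32

32


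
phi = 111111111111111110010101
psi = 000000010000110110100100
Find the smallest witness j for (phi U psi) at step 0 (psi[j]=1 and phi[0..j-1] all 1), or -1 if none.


(phi U psi) at 0: need smallest j with psi[j]=1 and phi[i]=1 for all i in [0,j).
Scan from step 0:
  step 0: phi=1, psi=0 -> continue
  step 1: phi=1, psi=0 -> continue
  step 2: phi=1, psi=0 -> continue
  step 3: phi=1, psi=0 -> continue
  step 7: psi=1 and phi held for [0,7) -> witness found
Witness step = 7

7


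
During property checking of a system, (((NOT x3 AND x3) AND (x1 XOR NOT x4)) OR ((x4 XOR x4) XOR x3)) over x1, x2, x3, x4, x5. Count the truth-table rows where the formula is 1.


Formula: (((NOT x3 AND x3) AND (x1 XOR NOT x4)) OR ((x4 XOR x4) XOR x3)) over 5 vars (32 rows)
Evaluate each row (x1, x2, x3, x4, x5 as bits, MSB first):
  row 0 [00000]: (((NOT 0 AND 0) AND (0 XOR NOT 0)) OR ((0 XOR 0) XOR 0)) -> 0
  row 1 [00001]: (((NOT 0 AND 0) AND (0 XOR NOT 0)) OR ((0 XOR 0) XOR 0)) -> 0
  row 2 [00010]: (((NOT 0 AND 0) AND (0 XOR NOT 1)) OR ((1 XOR 1) XOR 0)) -> 0
  row 3 [00011]: (((NOT 0 AND 0) AND (0 XOR NOT 1)) OR ((1 XOR 1) XOR 0)) -> 0
  row 4 [00100]: (((NOT 1 AND 1) AND (0 XOR NOT 0)) OR ((0 XOR 0) XOR 1)) -> 1
  row 5 [00101]: (((NOT 1 AND 1) AND (0 XOR NOT 0)) OR ((0 XOR 0) XOR 1)) -> 1
  row 6 [00110]: (((NOT 1 AND 1) AND (0 XOR NOT 1)) OR ((1 XOR 1) XOR 1)) -> 1
  row 7 [00111]: (((NOT 1 AND 1) AND (0 XOR NOT 1)) OR ((1 XOR 1) XOR 1)) -> 1
  row 8 [01000]: (((NOT 0 AND 0) AND (0 XOR NOT 0)) OR ((0 XOR 0) XOR 0)) -> 0
  row 9 [01001]: (((NOT 0 AND 0) AND (0 XOR NOT 0)) OR ((0 XOR 0) XOR 0)) -> 0
  row 10 [01010]: (((NOT 0 AND 0) AND (0 XOR NOT 1)) OR ((1 XOR 1) XOR 0)) -> 0
  row 11 [01011]: (((NOT 0 AND 0) AND (0 XOR NOT 1)) OR ((1 XOR 1) XOR 0)) -> 0
  row 12 [01100]: (((NOT 1 AND 1) AND (0 XOR NOT 0)) OR ((0 XOR 0) XOR 1)) -> 1
  row 13 [01101]: (((NOT 1 AND 1) AND (0 XOR NOT 0)) OR ((0 XOR 0) XOR 1)) -> 1
  row 14 [01110]: (((NOT 1 AND 1) AND (0 XOR NOT 1)) OR ((1 XOR 1) XOR 1)) -> 1
  row 15 [01111]: (((NOT 1 AND 1) AND (0 XOR NOT 1)) OR ((1 XOR 1) XOR 1)) -> 1
  row 16 [10000]: (((NOT 0 AND 0) AND (1 XOR NOT 0)) OR ((0 XOR 0) XOR 0)) -> 0
  row 17 [10001]: (((NOT 0 AND 0) AND (1 XOR NOT 0)) OR ((0 XOR 0) XOR 0)) -> 0
  row 18 [10010]: (((NOT 0 AND 0) AND (1 XOR NOT 1)) OR ((1 XOR 1) XOR 0)) -> 0
  row 19 [10011]: (((NOT 0 AND 0) AND (1 XOR NOT 1)) OR ((1 XOR 1) XOR 0)) -> 0
  row 20 [10100]: (((NOT 1 AND 1) AND (1 XOR NOT 0)) OR ((0 XOR 0) XOR 1)) -> 1
  row 21 [10101]: (((NOT 1 AND 1) AND (1 XOR NOT 0)) OR ((0 XOR 0) XOR 1)) -> 1
  row 22 [10110]: (((NOT 1 AND 1) AND (1 XOR NOT 1)) OR ((1 XOR 1) XOR 1)) -> 1
  row 23 [10111]: (((NOT 1 AND 1) AND (1 XOR NOT 1)) OR ((1 XOR 1) XOR 1)) -> 1
  row 24 [11000]: (((NOT 0 AND 0) AND (1 XOR NOT 0)) OR ((0 XOR 0) XOR 0)) -> 0
  row 25 [11001]: (((NOT 0 AND 0) AND (1 XOR NOT 0)) OR ((0 XOR 0) XOR 0)) -> 0
  row 26 [11010]: (((NOT 0 AND 0) AND (1 XOR NOT 1)) OR ((1 XOR 1) XOR 0)) -> 0
  row 27 [11011]: (((NOT 0 AND 0) AND (1 XOR NOT 1)) OR ((1 XOR 1) XOR 0)) -> 0
  row 28 [11100]: (((NOT 1 AND 1) AND (1 XOR NOT 0)) OR ((0 XOR 0) XOR 1)) -> 1
  row 29 [11101]: (((NOT 1 AND 1) AND (1 XOR NOT 0)) OR ((0 XOR 0) XOR 1)) -> 1
  row 30 [11110]: (((NOT 1 AND 1) AND (1 XOR NOT 1)) OR ((1 XOR 1) XOR 1)) -> 1
  row 31 [11111]: (((NOT 1 AND 1) AND (1 XOR NOT 1)) OR ((1 XOR 1) XOR 1)) -> 1
Full result column, 8 rows per line (x1,x2 fixed per line; x3,x4,x5 runs 000..111 left to right):
  rows 0-7 [x1,x2=00]: 00001111  (ones: 4)
  rows 8-15 [x1,x2=01]: 00001111  (ones: 4)
  rows 16-23 [x1,x2=10]: 00001111  (ones: 4)
  rows 24-31 [x1,x2=11]: 00001111  (ones: 4)
Count of 1-rows = 4+4+4+4 = 16

16


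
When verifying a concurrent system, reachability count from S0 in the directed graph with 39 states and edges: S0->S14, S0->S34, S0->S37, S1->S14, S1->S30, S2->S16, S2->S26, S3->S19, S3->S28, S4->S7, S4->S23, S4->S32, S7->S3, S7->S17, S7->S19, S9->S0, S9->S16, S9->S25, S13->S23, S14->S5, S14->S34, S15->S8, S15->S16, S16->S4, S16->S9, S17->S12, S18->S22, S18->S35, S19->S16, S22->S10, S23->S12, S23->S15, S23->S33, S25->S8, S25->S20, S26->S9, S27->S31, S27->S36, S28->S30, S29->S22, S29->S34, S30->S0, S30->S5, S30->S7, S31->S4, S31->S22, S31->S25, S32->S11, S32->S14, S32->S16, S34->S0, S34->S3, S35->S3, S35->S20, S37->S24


BFS from S0:
  layer 0: {S0}
  layer 1: {S14, S34, S37}
  layer 2: {S3, S5, S24}
  layer 3: {S19, S28}
  layer 4: {S16, S30}
  layer 5: {S4, S7, S9}
  layer 6: {S17, S23, S25, S32}
  layer 7: {S8, S11, S12, S15, S20, S33}
Reachable set: {S0, S3, S4, S5, S7, S8, S9, S11, S12, S14, S15, S16, S17, S19, S20, S23, S24, S25, S28, S30, S32, S33, S34, S37}
Count = 24

24


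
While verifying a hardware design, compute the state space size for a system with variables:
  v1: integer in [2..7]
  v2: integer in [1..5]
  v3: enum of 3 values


State space = product of domain sizes of all variables.
Domain sizes:
  v1 (integer in [2..7]): 6
  v2 (integer in [1..5]): 5
  v3 (enum of 3 values): 3
Product = 6 * 5 * 3 = 90

90


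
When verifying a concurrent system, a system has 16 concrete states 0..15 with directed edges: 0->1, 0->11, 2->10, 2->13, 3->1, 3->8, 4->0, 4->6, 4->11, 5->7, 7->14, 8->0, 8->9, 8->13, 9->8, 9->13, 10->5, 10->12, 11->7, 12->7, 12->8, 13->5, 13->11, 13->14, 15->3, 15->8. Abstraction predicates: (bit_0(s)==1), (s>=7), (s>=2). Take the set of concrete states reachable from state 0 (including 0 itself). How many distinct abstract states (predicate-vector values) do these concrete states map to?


BFS from 0:
Concrete reachable: {0, 1, 7, 11, 14}
Abstract via predicates (bit_0(s)==1), (s>=7), (s>=2):
  (0,0,0) <- {0}
  (0,1,1) <- {14}
  (1,0,0) <- {1}
  (1,1,1) <- {7, 11}
Distinct abstract states = 4

4


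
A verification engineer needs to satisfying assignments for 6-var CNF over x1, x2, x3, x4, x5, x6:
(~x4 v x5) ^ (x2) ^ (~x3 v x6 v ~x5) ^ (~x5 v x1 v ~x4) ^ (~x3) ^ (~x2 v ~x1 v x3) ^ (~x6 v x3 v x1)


CNF with 7 clauses over 6 vars (64 assignments).
An assignment satisfies CNF iff every clause has >=1 true literal.
Check each row (bits = x1,x2,x3,x4,x5,x6; clause T/F shown):
  row 0 [000000]: clauses=TFTTTTT -> 0
  row 1 [000001]: clauses=TFTTTTF -> 0
  row 2 [000010]: clauses=TFTTTTT -> 0
  row 3 [000011]: clauses=TFTTTTF -> 0
  row 4 [000100]: clauses=FFTTTTT -> 0
  (every remaining row is evaluated the same way; all 64 results are listed next)
Full result column, 8 rows per line (x1,x2,x3 fixed per line; x4,x5,x6 runs 000..111 left to right):
  rows 0-7 [x1,x2,x3=000]: 00000000  (ones: 0)
  rows 8-15 [x1,x2,x3=001]: 00000000  (ones: 0)
  rows 16-23 [x1,x2,x3=010]: 10100000  (ones: 2)
  rows 24-31 [x1,x2,x3=011]: 00000000  (ones: 0)
  rows 32-39 [x1,x2,x3=100]: 00000000  (ones: 0)
  rows 40-47 [x1,x2,x3=101]: 00000000  (ones: 0)
  rows 48-55 [x1,x2,x3=110]: 00000000  (ones: 0)
  rows 56-63 [x1,x2,x3=111]: 00000000  (ones: 0)
Satisfying assignments = 0+0+2+0+0+0+0+0 = 2

2


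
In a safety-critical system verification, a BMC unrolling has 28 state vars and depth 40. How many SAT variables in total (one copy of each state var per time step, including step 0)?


BMC unrolls to depth k, creating one copy of each state var for steps 0..k.
Step count = 40 + 1 = 41 (steps 0 through 40)
Vars per step = 28
Total = 28 * 41 = 1148

1148


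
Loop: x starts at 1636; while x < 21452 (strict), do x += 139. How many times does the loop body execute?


Step 1: x goes from 1636 toward 21452 by 139; the body runs while x<21452, so iterations = ceil((bound-start)/step)
Step 2: Distance=19816
Step 3: ceil(19816/139)=143

143


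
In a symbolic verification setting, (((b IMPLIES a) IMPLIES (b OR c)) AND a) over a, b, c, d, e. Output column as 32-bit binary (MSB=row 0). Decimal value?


Formula: (((b IMPLIES a) IMPLIES (b OR c)) AND a) over a, b, c, d, e (32 rows)
Evaluate each row (bits = a,b,c,d,e, MSB first):
  row 0 [00000]: (((0 IMPLIES 0) IMPLIES (0 OR 0)) AND 0) -> 0
  row 1 [00001]: (((0 IMPLIES 0) IMPLIES (0 OR 0)) AND 0) -> 0
  row 2 [00010]: (((0 IMPLIES 0) IMPLIES (0 OR 0)) AND 0) -> 0
  row 3 [00011]: (((0 IMPLIES 0) IMPLIES (0 OR 0)) AND 0) -> 0
  row 4 [00100]: (((0 IMPLIES 0) IMPLIES (0 OR 1)) AND 0) -> 0
  row 5 [00101]: (((0 IMPLIES 0) IMPLIES (0 OR 1)) AND 0) -> 0
  row 6 [00110]: (((0 IMPLIES 0) IMPLIES (0 OR 1)) AND 0) -> 0
  row 7 [00111]: (((0 IMPLIES 0) IMPLIES (0 OR 1)) AND 0) -> 0
  row 8 [01000]: (((1 IMPLIES 0) IMPLIES (1 OR 0)) AND 0) -> 0
  row 9 [01001]: (((1 IMPLIES 0) IMPLIES (1 OR 0)) AND 0) -> 0
  row 10 [01010]: (((1 IMPLIES 0) IMPLIES (1 OR 0)) AND 0) -> 0
  row 11 [01011]: (((1 IMPLIES 0) IMPLIES (1 OR 0)) AND 0) -> 0
  row 12 [01100]: (((1 IMPLIES 0) IMPLIES (1 OR 1)) AND 0) -> 0
  row 13 [01101]: (((1 IMPLIES 0) IMPLIES (1 OR 1)) AND 0) -> 0
  row 14 [01110]: (((1 IMPLIES 0) IMPLIES (1 OR 1)) AND 0) -> 0
  row 15 [01111]: (((1 IMPLIES 0) IMPLIES (1 OR 1)) AND 0) -> 0
  row 16 [10000]: (((0 IMPLIES 1) IMPLIES (0 OR 0)) AND 1) -> 0
  row 17 [10001]: (((0 IMPLIES 1) IMPLIES (0 OR 0)) AND 1) -> 0
  row 18 [10010]: (((0 IMPLIES 1) IMPLIES (0 OR 0)) AND 1) -> 0
  row 19 [10011]: (((0 IMPLIES 1) IMPLIES (0 OR 0)) AND 1) -> 0
  row 20 [10100]: (((0 IMPLIES 1) IMPLIES (0 OR 1)) AND 1) -> 1
  row 21 [10101]: (((0 IMPLIES 1) IMPLIES (0 OR 1)) AND 1) -> 1
  row 22 [10110]: (((0 IMPLIES 1) IMPLIES (0 OR 1)) AND 1) -> 1
  row 23 [10111]: (((0 IMPLIES 1) IMPLIES (0 OR 1)) AND 1) -> 1
  row 24 [11000]: (((1 IMPLIES 1) IMPLIES (1 OR 0)) AND 1) -> 1
  row 25 [11001]: (((1 IMPLIES 1) IMPLIES (1 OR 0)) AND 1) -> 1
  row 26 [11010]: (((1 IMPLIES 1) IMPLIES (1 OR 0)) AND 1) -> 1
  row 27 [11011]: (((1 IMPLIES 1) IMPLIES (1 OR 0)) AND 1) -> 1
  row 28 [11100]: (((1 IMPLIES 1) IMPLIES (1 OR 1)) AND 1) -> 1
  row 29 [11101]: (((1 IMPLIES 1) IMPLIES (1 OR 1)) AND 1) -> 1
  row 30 [11110]: (((1 IMPLIES 1) IMPLIES (1 OR 1)) AND 1) -> 1
  row 31 [11111]: (((1 IMPLIES 1) IMPLIES (1 OR 1)) AND 1) -> 1
Full result column, 4 rows per line (a,b,c fixed per line; d,e runs 00..11 left to right):
  rows 0-3 [a,b,c=000]: 0000  = hex 0
  rows 4-7 [a,b,c=001]: 0000  = hex 0
  rows 8-11 [a,b,c=010]: 0000  = hex 0
  rows 12-15 [a,b,c=011]: 0000  = hex 0
  rows 16-19 [a,b,c=100]: 0000  = hex 0
  rows 20-23 [a,b,c=101]: 1111  = hex F
  rows 24-27 [a,b,c=110]: 1111  = hex F
  rows 28-31 [a,b,c=111]: 1111  = hex F
Output column (row 0 .. row 31) = 00000000000000000000111111111111
Output column grouped in 4s = 0000 0000 0000 0000 0000 1111 1111 1111 = 0x00000FFF
Convert to decimal digit by digit (value = value*16 + digit):
  0 -> 0
  0*16 + 0 = 0
  0*16 + 0 = 0
  0*16 + 0 = 0
  0*16 + 0 = 0
  0*16 + 15 (F) = 15
  15*16 + 15 (F) = 255
  255*16 + 15 (F) = 4095
Decimal = 4095

4095


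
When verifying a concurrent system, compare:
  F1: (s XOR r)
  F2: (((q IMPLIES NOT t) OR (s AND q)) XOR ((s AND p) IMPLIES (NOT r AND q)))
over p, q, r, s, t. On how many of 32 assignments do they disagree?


F1 = (s XOR r)
F2 = (((q IMPLIES NOT t) OR (s AND q)) XOR ((s AND p) IMPLIES (NOT r AND q)))
Evaluate both on each of 32 rows (bits = p,q,r,s,t):
  row 0 [00000]: F1=0 F2=0 -> 0
  row 1 [00001]: F1=0 F2=0 -> 0
  row 2 [00010]: F1=1 F2=0 (differ) -> 1
  row 3 [00011]: F1=1 F2=0 (differ) -> 1
  row 4 [00100]: F1=1 F2=0 (differ) -> 1
  row 5 [00101]: F1=1 F2=0 (differ) -> 1
  row 6 [00110]: F1=0 F2=0 -> 0
  row 7 [00111]: F1=0 F2=0 -> 0
  row 8 [01000]: F1=0 F2=0 -> 0
  row 9 [01001]: F1=0 F2=1 (differ) -> 1
  row 10 [01010]: F1=1 F2=0 (differ) -> 1
  row 11 [01011]: F1=1 F2=0 (differ) -> 1
  row 12 [01100]: F1=1 F2=0 (differ) -> 1
  row 13 [01101]: F1=1 F2=1 -> 0
  row 14 [01110]: F1=0 F2=0 -> 0
  row 15 [01111]: F1=0 F2=0 -> 0
  row 16 [10000]: F1=0 F2=0 -> 0
  row 17 [10001]: F1=0 F2=0 -> 0
  row 18 [10010]: F1=1 F2=1 -> 0
  row 19 [10011]: F1=1 F2=1 -> 0
  row 20 [10100]: F1=1 F2=0 (differ) -> 1
  row 21 [10101]: F1=1 F2=0 (differ) -> 1
  row 22 [10110]: F1=0 F2=1 (differ) -> 1
  row 23 [10111]: F1=0 F2=1 (differ) -> 1
  row 24 [11000]: F1=0 F2=0 -> 0
  row 25 [11001]: F1=0 F2=1 (differ) -> 1
  row 26 [11010]: F1=1 F2=0 (differ) -> 1
  row 27 [11011]: F1=1 F2=0 (differ) -> 1
  row 28 [11100]: F1=1 F2=0 (differ) -> 1
  row 29 [11101]: F1=1 F2=1 -> 0
  row 30 [11110]: F1=0 F2=1 (differ) -> 1
  row 31 [11111]: F1=0 F2=1 (differ) -> 1
Full result column, 8 rows per line (p,q fixed per line; r,s,t runs 000..111 left to right):
  rows 0-7 [p,q=00]: 00111100  (ones: 4)
  rows 8-15 [p,q=01]: 01111000  (ones: 4)
  rows 16-23 [p,q=10]: 00001111  (ones: 4)
  rows 24-31 [p,q=11]: 01111011  (ones: 6)
Disagreements = 4+4+4+6 = 18

18


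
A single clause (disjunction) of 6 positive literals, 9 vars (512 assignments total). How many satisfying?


Step 1: Total=2^9=512
Step 2: Unsat when all 6 false: 2^3=8
Step 3: Sat=512-8=504

504


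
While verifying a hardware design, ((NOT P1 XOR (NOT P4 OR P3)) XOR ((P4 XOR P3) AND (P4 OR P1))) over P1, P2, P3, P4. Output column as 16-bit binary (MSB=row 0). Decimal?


Formula: ((NOT P1 XOR (NOT P4 OR P3)) XOR ((P4 XOR P3) AND (P4 OR P1))) over P1, P2, P3, P4 (16 rows)
Evaluate each row (bits = P1,P2,P3,P4, MSB first):
  row 0 [0000]: ((NOT 0 XOR (NOT 0 OR 0)) XOR ((0 XOR 0) AND (0 OR 0))) -> 0
  row 1 [0001]: ((NOT 0 XOR (NOT 1 OR 0)) XOR ((1 XOR 0) AND (1 OR 0))) -> 0
  row 2 [0010]: ((NOT 0 XOR (NOT 0 OR 1)) XOR ((0 XOR 1) AND (0 OR 0))) -> 0
  row 3 [0011]: ((NOT 0 XOR (NOT 1 OR 1)) XOR ((1 XOR 1) AND (1 OR 0))) -> 0
  row 4 [0100]: ((NOT 0 XOR (NOT 0 OR 0)) XOR ((0 XOR 0) AND (0 OR 0))) -> 0
  row 5 [0101]: ((NOT 0 XOR (NOT 1 OR 0)) XOR ((1 XOR 0) AND (1 OR 0))) -> 0
  row 6 [0110]: ((NOT 0 XOR (NOT 0 OR 1)) XOR ((0 XOR 1) AND (0 OR 0))) -> 0
  row 7 [0111]: ((NOT 0 XOR (NOT 1 OR 1)) XOR ((1 XOR 1) AND (1 OR 0))) -> 0
  row 8 [1000]: ((NOT 1 XOR (NOT 0 OR 0)) XOR ((0 XOR 0) AND (0 OR 1))) -> 1
  row 9 [1001]: ((NOT 1 XOR (NOT 1 OR 0)) XOR ((1 XOR 0) AND (1 OR 1))) -> 1
  row 10 [1010]: ((NOT 1 XOR (NOT 0 OR 1)) XOR ((0 XOR 1) AND (0 OR 1))) -> 0
  row 11 [1011]: ((NOT 1 XOR (NOT 1 OR 1)) XOR ((1 XOR 1) AND (1 OR 1))) -> 1
  row 12 [1100]: ((NOT 1 XOR (NOT 0 OR 0)) XOR ((0 XOR 0) AND (0 OR 1))) -> 1
  row 13 [1101]: ((NOT 1 XOR (NOT 1 OR 0)) XOR ((1 XOR 0) AND (1 OR 1))) -> 1
  row 14 [1110]: ((NOT 1 XOR (NOT 0 OR 1)) XOR ((0 XOR 1) AND (0 OR 1))) -> 0
  row 15 [1111]: ((NOT 1 XOR (NOT 1 OR 1)) XOR ((1 XOR 1) AND (1 OR 1))) -> 1
Full result column, 4 rows per line (P1,P2 fixed per line; P3,P4 runs 00..11 left to right):
  rows 0-3 [P1,P2=00]: 0000  = hex 0
  rows 4-7 [P1,P2=01]: 0000  = hex 0
  rows 8-11 [P1,P2=10]: 1101  = hex D
  rows 12-15 [P1,P2=11]: 1101  = hex D
Output column (row 0 .. row 15) = 0000000011011101
Output column grouped in 4s = 0000 0000 1101 1101 = 0x00DD
Convert to decimal digit by digit (value = value*16 + digit):
  0 -> 0
  0*16 + 0 = 0
  0*16 + 13 (D) = 13
  13*16 + 13 (D) = 221
Decimal = 221

221


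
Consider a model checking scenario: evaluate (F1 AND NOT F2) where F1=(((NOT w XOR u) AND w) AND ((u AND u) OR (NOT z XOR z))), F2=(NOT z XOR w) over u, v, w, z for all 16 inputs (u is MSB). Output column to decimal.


F1 = (((NOT w XOR u) AND w) AND ((u AND u) OR (NOT z XOR z)))
F2 = (NOT z XOR w)
Counterexample to F1=>F2 is where F1=1 and F2=0.
Evaluate each row (bits = u,v,w,z, MSB first):
  row 0 [0000]: F1=0 F2=1 -> F1&~F2 -> 0
  row 1 [0001]: F1=0 F2=0 -> F1&~F2 -> 0
  row 2 [0010]: F1=0 F2=0 -> F1&~F2 -> 0
  row 3 [0011]: F1=0 F2=1 -> F1&~F2 -> 0
  row 4 [0100]: F1=0 F2=1 -> F1&~F2 -> 0
  row 5 [0101]: F1=0 F2=0 -> F1&~F2 -> 0
  row 6 [0110]: F1=0 F2=0 -> F1&~F2 -> 0
  row 7 [0111]: F1=0 F2=1 -> F1&~F2 -> 0
  row 8 [1000]: F1=0 F2=1 -> F1&~F2 -> 0
  row 9 [1001]: F1=0 F2=0 -> F1&~F2 -> 0
  row 10 [1010]: F1=1 F2=0 -> F1&~F2 -> 1
  row 11 [1011]: F1=1 F2=1 -> F1&~F2 -> 0
  row 12 [1100]: F1=0 F2=1 -> F1&~F2 -> 0
  row 13 [1101]: F1=0 F2=0 -> F1&~F2 -> 0
  row 14 [1110]: F1=1 F2=0 -> F1&~F2 -> 1
  row 15 [1111]: F1=1 F2=1 -> F1&~F2 -> 0
Full result column, 4 rows per line (u,v fixed per line; w,z runs 00..11 left to right):
  rows 0-3 [u,v=00]: 0000  = hex 0
  rows 4-7 [u,v=01]: 0000  = hex 0
  rows 8-11 [u,v=10]: 0010  = hex 2
  rows 12-15 [u,v=11]: 0010  = hex 2
Counterexample vector (row 0 .. row 15) = 0000000000100010
Output column grouped in 4s = 0000 0000 0010 0010 = 0x0022
Convert to decimal digit by digit (value = value*16 + digit):
  0 -> 0
  0*16 + 0 = 0
  0*16 + 2 = 2
  2*16 + 2 = 34
Decimal = 34

34


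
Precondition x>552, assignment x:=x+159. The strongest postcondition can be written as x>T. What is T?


Formula: sp(P, x:=E) = exists old_x. (x = E[old_x/x]) AND P[old_x/x] (old_x is the value of x before the assignment; eliminate old_x by solving x = E[old_x/x] for old_x)
Step 1: Precondition P: x>552, i.e. old_x > 552
Step 2: Assignment gives x = old_x + 159, so old_x = x - 159
Step 3: Substitute into P: x - 159 > 552
Step 4: Simplify: x > 552+159 = 711

711


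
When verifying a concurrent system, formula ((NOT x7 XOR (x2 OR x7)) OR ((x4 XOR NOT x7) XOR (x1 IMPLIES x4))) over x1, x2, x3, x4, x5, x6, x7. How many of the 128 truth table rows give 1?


Formula: ((NOT x7 XOR (x2 OR x7)) OR ((x4 XOR NOT x7) XOR (x1 IMPLIES x4))) over 7 vars (128 rows)
Evaluate each row (x1, x2, x3, x4, x5, x6, x7 as bits, MSB first):
  row 0 [0000000]: ((NOT 0 XOR (0 OR 0)) OR ((0 XOR NOT 0) XOR (0 IMPLIES 0))) -> 1
  row 1 [0000001]: ((NOT 1 XOR (0 OR 1)) OR ((0 XOR NOT 1) XOR (0 IMPLIES 0))) -> 1
  row 2 [0000010]: ((NOT 0 XOR (0 OR 0)) OR ((0 XOR NOT 0) XOR (0 IMPLIES 0))) -> 1
  row 3 [0000011]: ((NOT 1 XOR (0 OR 1)) OR ((0 XOR NOT 1) XOR (0 IMPLIES 0))) -> 1
  row 4 [0000100]: ((NOT 0 XOR (0 OR 0)) OR ((0 XOR NOT 0) XOR (0 IMPLIES 0))) -> 1
  (every remaining row is evaluated the same way; all 128 results are listed next)
Full result column, 8 rows per line (x1,x2,x3,x4 fixed per line; x5,x6,x7 runs 000..111 left to right):
  rows 0-7 [x1,x2,x3,x4=0000]: 11111111  (ones: 8)
  rows 8-15 [x1,x2,x3,x4=0001]: 11111111  (ones: 8)
  rows 16-23 [x1,x2,x3,x4=0010]: 11111111  (ones: 8)
  rows 24-31 [x1,x2,x3,x4=0011]: 11111111  (ones: 8)
  rows 32-39 [x1,x2,x3,x4=0100]: 01010101  (ones: 4)
  rows 40-47 [x1,x2,x3,x4=0101]: 11111111  (ones: 8)
  rows 48-55 [x1,x2,x3,x4=0110]: 01010101  (ones: 4)
  rows 56-63 [x1,x2,x3,x4=0111]: 11111111  (ones: 8)
  rows 64-71 [x1,x2,x3,x4=1000]: 11111111  (ones: 8)
  rows 72-79 [x1,x2,x3,x4=1001]: 11111111  (ones: 8)
  rows 80-87 [x1,x2,x3,x4=1010]: 11111111  (ones: 8)
  rows 88-95 [x1,x2,x3,x4=1011]: 11111111  (ones: 8)
  rows 96-103 [x1,x2,x3,x4=1100]: 11111111  (ones: 8)
  rows 104-111 [x1,x2,x3,x4=1101]: 11111111  (ones: 8)
  rows 112-119 [x1,x2,x3,x4=1110]: 11111111  (ones: 8)
  rows 120-127 [x1,x2,x3,x4=1111]: 11111111  (ones: 8)
Count of 1-rows = 8+8+8+8+4+8+4+8+8+8+8+8+8+8+8+8 = 120

120


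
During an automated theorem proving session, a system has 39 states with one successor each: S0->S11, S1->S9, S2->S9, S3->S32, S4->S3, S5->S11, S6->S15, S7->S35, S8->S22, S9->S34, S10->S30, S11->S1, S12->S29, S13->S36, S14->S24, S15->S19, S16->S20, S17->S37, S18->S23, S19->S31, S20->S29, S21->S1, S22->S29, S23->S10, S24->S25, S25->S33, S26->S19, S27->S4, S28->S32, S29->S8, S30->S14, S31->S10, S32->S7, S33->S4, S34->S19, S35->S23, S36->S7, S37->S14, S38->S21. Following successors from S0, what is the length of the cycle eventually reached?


Trace from S0 until a state repeats:
  S0 -> S11 -> S1 -> S9 -> S34 -> S19 -> S31 -> S10 -> S30 -> S14 -> S24 -> S25 -> S33 -> S4 -> S3 -> S32 -> S7 -> S35 -> S23 -> S10
S10 first seen at step 7, revisited at step 19.
Cycle length = 19 - 7 = 12

12


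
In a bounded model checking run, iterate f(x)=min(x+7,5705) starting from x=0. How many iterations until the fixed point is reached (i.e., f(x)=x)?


Step 1: x=0, cap=5705, increment=7
Step 2: x grows by 7 each step until capped at 5705; fixed point is x=5705
Step 3: iterations = ceil(5705/7) = 815

815


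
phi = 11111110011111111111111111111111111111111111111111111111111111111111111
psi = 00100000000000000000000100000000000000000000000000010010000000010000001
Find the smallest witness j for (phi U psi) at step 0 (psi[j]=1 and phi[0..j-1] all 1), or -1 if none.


(phi U psi) at 0: need smallest j with psi[j]=1 and phi[i]=1 for all i in [0,j).
Scan from step 0:
  step 0: phi=1, psi=0 -> continue
  step 1: phi=1, psi=0 -> continue
  step 2: psi=1 and phi held for [0,2) -> witness found
Witness step = 2

2


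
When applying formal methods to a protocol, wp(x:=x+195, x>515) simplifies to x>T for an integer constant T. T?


Formula: wp(x:=E, P) = P[E/x] (substitute E for x in postcondition)
Step 1: Postcondition: x>515
Step 2: Substitute x+195 for x: x+195>515
Step 3: Solve for x: x > 515-195 = 320

320


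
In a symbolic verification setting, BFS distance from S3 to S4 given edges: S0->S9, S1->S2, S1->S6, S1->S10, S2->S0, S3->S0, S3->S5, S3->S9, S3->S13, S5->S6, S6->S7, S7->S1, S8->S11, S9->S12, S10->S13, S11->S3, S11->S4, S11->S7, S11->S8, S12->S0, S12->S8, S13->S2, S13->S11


BFS layer-by-layer from S3:
  dist 0: {S3}
  dist 1: {S0, S5, S9, S13}
  dist 2: {S2, S6, S11, S12}
  dist 3: {S4, S7, S8}
  -> S4 reached at distance 3
Shortest path length = 3

3


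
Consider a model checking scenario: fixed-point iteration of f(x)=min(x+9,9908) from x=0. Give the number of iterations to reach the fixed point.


Step 1: x=0, cap=9908, increment=9
Step 2: x grows by 9 each step until capped at 9908; fixed point is x=9908
Step 3: iterations = ceil(9908/9) = 1101

1101


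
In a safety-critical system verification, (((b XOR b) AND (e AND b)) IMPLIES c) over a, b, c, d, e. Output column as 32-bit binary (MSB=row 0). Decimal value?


Formula: (((b XOR b) AND (e AND b)) IMPLIES c) over a, b, c, d, e (32 rows)
Evaluate each row (bits = a,b,c,d,e, MSB first):
  row 0 [00000]: (((0 XOR 0) AND (0 AND 0)) IMPLIES 0) -> 1
  row 1 [00001]: (((0 XOR 0) AND (1 AND 0)) IMPLIES 0) -> 1
  row 2 [00010]: (((0 XOR 0) AND (0 AND 0)) IMPLIES 0) -> 1
  row 3 [00011]: (((0 XOR 0) AND (1 AND 0)) IMPLIES 0) -> 1
  row 4 [00100]: (((0 XOR 0) AND (0 AND 0)) IMPLIES 1) -> 1
  row 5 [00101]: (((0 XOR 0) AND (1 AND 0)) IMPLIES 1) -> 1
  row 6 [00110]: (((0 XOR 0) AND (0 AND 0)) IMPLIES 1) -> 1
  row 7 [00111]: (((0 XOR 0) AND (1 AND 0)) IMPLIES 1) -> 1
  row 8 [01000]: (((1 XOR 1) AND (0 AND 1)) IMPLIES 0) -> 1
  row 9 [01001]: (((1 XOR 1) AND (1 AND 1)) IMPLIES 0) -> 1
  row 10 [01010]: (((1 XOR 1) AND (0 AND 1)) IMPLIES 0) -> 1
  row 11 [01011]: (((1 XOR 1) AND (1 AND 1)) IMPLIES 0) -> 1
  row 12 [01100]: (((1 XOR 1) AND (0 AND 1)) IMPLIES 1) -> 1
  row 13 [01101]: (((1 XOR 1) AND (1 AND 1)) IMPLIES 1) -> 1
  row 14 [01110]: (((1 XOR 1) AND (0 AND 1)) IMPLIES 1) -> 1
  row 15 [01111]: (((1 XOR 1) AND (1 AND 1)) IMPLIES 1) -> 1
  row 16 [10000]: (((0 XOR 0) AND (0 AND 0)) IMPLIES 0) -> 1
  row 17 [10001]: (((0 XOR 0) AND (1 AND 0)) IMPLIES 0) -> 1
  row 18 [10010]: (((0 XOR 0) AND (0 AND 0)) IMPLIES 0) -> 1
  row 19 [10011]: (((0 XOR 0) AND (1 AND 0)) IMPLIES 0) -> 1
  row 20 [10100]: (((0 XOR 0) AND (0 AND 0)) IMPLIES 1) -> 1
  row 21 [10101]: (((0 XOR 0) AND (1 AND 0)) IMPLIES 1) -> 1
  row 22 [10110]: (((0 XOR 0) AND (0 AND 0)) IMPLIES 1) -> 1
  row 23 [10111]: (((0 XOR 0) AND (1 AND 0)) IMPLIES 1) -> 1
  row 24 [11000]: (((1 XOR 1) AND (0 AND 1)) IMPLIES 0) -> 1
  row 25 [11001]: (((1 XOR 1) AND (1 AND 1)) IMPLIES 0) -> 1
  row 26 [11010]: (((1 XOR 1) AND (0 AND 1)) IMPLIES 0) -> 1
  row 27 [11011]: (((1 XOR 1) AND (1 AND 1)) IMPLIES 0) -> 1
  row 28 [11100]: (((1 XOR 1) AND (0 AND 1)) IMPLIES 1) -> 1
  row 29 [11101]: (((1 XOR 1) AND (1 AND 1)) IMPLIES 1) -> 1
  row 30 [11110]: (((1 XOR 1) AND (0 AND 1)) IMPLIES 1) -> 1
  row 31 [11111]: (((1 XOR 1) AND (1 AND 1)) IMPLIES 1) -> 1
Full result column, 4 rows per line (a,b,c fixed per line; d,e runs 00..11 left to right):
  rows 0-3 [a,b,c=000]: 1111  = hex F
  rows 4-7 [a,b,c=001]: 1111  = hex F
  rows 8-11 [a,b,c=010]: 1111  = hex F
  rows 12-15 [a,b,c=011]: 1111  = hex F
  rows 16-19 [a,b,c=100]: 1111  = hex F
  rows 20-23 [a,b,c=101]: 1111  = hex F
  rows 24-27 [a,b,c=110]: 1111  = hex F
  rows 28-31 [a,b,c=111]: 1111  = hex F
Output column (row 0 .. row 31) = 11111111111111111111111111111111
Output column grouped in 4s = 1111 1111 1111 1111 1111 1111 1111 1111 = 0xFFFFFFFF
Convert to decimal digit by digit (value = value*16 + digit):
  F -> 15
  15*16 + 15 (F) = 255
  255*16 + 15 (F) = 4095
  4095*16 + 15 (F) = 65535
  65535*16 + 15 (F) = 1048575
  1048575*16 + 15 (F) = 16777215
  16777215*16 + 15 (F) = 268435455
  268435455*16 + 15 (F) = 4294967295
Decimal = 4294967295

4294967295


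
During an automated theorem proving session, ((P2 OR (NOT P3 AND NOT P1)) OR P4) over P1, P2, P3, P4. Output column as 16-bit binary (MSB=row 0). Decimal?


Formula: ((P2 OR (NOT P3 AND NOT P1)) OR P4) over P1, P2, P3, P4 (16 rows)
Evaluate each row (bits = P1,P2,P3,P4, MSB first):
  row 0 [0000]: ((0 OR (NOT 0 AND NOT 0)) OR 0) -> 1
  row 1 [0001]: ((0 OR (NOT 0 AND NOT 0)) OR 1) -> 1
  row 2 [0010]: ((0 OR (NOT 1 AND NOT 0)) OR 0) -> 0
  row 3 [0011]: ((0 OR (NOT 1 AND NOT 0)) OR 1) -> 1
  row 4 [0100]: ((1 OR (NOT 0 AND NOT 0)) OR 0) -> 1
  row 5 [0101]: ((1 OR (NOT 0 AND NOT 0)) OR 1) -> 1
  row 6 [0110]: ((1 OR (NOT 1 AND NOT 0)) OR 0) -> 1
  row 7 [0111]: ((1 OR (NOT 1 AND NOT 0)) OR 1) -> 1
  row 8 [1000]: ((0 OR (NOT 0 AND NOT 1)) OR 0) -> 0
  row 9 [1001]: ((0 OR (NOT 0 AND NOT 1)) OR 1) -> 1
  row 10 [1010]: ((0 OR (NOT 1 AND NOT 1)) OR 0) -> 0
  row 11 [1011]: ((0 OR (NOT 1 AND NOT 1)) OR 1) -> 1
  row 12 [1100]: ((1 OR (NOT 0 AND NOT 1)) OR 0) -> 1
  row 13 [1101]: ((1 OR (NOT 0 AND NOT 1)) OR 1) -> 1
  row 14 [1110]: ((1 OR (NOT 1 AND NOT 1)) OR 0) -> 1
  row 15 [1111]: ((1 OR (NOT 1 AND NOT 1)) OR 1) -> 1
Full result column, 4 rows per line (P1,P2 fixed per line; P3,P4 runs 00..11 left to right):
  rows 0-3 [P1,P2=00]: 1101  = hex D
  rows 4-7 [P1,P2=01]: 1111  = hex F
  rows 8-11 [P1,P2=10]: 0101  = hex 5
  rows 12-15 [P1,P2=11]: 1111  = hex F
Output column (row 0 .. row 15) = 1101111101011111
Output column grouped in 4s = 1101 1111 0101 1111 = 0xDF5F
Convert to decimal digit by digit (value = value*16 + digit):
  D -> 13
  13*16 + 15 (F) = 223
  223*16 + 5 = 3573
  3573*16 + 15 (F) = 57183
Decimal = 57183

57183


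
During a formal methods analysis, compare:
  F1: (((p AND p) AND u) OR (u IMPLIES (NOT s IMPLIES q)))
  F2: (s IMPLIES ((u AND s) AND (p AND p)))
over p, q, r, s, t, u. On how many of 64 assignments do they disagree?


F1 = (((p AND p) AND u) OR (u IMPLIES (NOT s IMPLIES q)))
F2 = (s IMPLIES ((u AND s) AND (p AND p)))
Evaluate both on each of 64 rows (bits = p,q,r,s,t,u):
  row 0 [000000]: F1=1 F2=1 -> 0
  row 1 [000001]: F1=0 F2=1 (differ) -> 1
  row 2 [000010]: F1=1 F2=1 -> 0
  row 3 [000011]: F1=0 F2=1 (differ) -> 1
  row 4 [000100]: F1=1 F2=0 (differ) -> 1
  (every remaining row is evaluated the same way; all 64 results are listed next)
Full result column, 8 rows per line (p,q,r fixed per line; s,t,u runs 000..111 left to right):
  rows 0-7 [p,q,r=000]: 01011111  (ones: 6)
  rows 8-15 [p,q,r=001]: 01011111  (ones: 6)
  rows 16-23 [p,q,r=010]: 00001111  (ones: 4)
  rows 24-31 [p,q,r=011]: 00001111  (ones: 4)
  rows 32-39 [p,q,r=100]: 00001010  (ones: 2)
  rows 40-47 [p,q,r=101]: 00001010  (ones: 2)
  rows 48-55 [p,q,r=110]: 00001010  (ones: 2)
  rows 56-63 [p,q,r=111]: 00001010  (ones: 2)
Disagreements = 6+6+4+4+2+2+2+2 = 28

28


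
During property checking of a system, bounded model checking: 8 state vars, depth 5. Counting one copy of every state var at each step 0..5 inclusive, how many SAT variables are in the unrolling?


BMC unrolls to depth k, creating one copy of each state var for steps 0..k.
Step count = 5 + 1 = 6 (steps 0 through 5)
Vars per step = 8
Total = 8 * 6 = 48

48


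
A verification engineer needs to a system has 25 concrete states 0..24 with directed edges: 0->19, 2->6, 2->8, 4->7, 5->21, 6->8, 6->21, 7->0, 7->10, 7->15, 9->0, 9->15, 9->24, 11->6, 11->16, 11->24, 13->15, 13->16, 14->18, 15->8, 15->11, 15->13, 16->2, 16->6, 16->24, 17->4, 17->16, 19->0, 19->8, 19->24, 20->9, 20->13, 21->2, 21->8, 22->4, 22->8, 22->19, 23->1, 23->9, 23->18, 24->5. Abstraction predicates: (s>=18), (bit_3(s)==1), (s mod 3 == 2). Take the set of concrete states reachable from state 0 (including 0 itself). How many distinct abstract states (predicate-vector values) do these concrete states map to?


BFS from 0:
Concrete reachable: {0, 2, 5, 6, 8, 19, 21, 24}
Abstract via predicates (s>=18), (bit_3(s)==1), (s mod 3 == 2):
  (0,0,0) <- {0, 6}
  (0,0,1) <- {2, 5}
  (0,1,1) <- {8}
  (1,0,0) <- {19, 21}
  (1,1,0) <- {24}
Distinct abstract states = 5

5


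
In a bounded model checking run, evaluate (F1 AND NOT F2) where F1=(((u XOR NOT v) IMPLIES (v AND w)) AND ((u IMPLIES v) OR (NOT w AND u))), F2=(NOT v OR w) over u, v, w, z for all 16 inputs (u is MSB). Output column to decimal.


F1 = (((u XOR NOT v) IMPLIES (v AND w)) AND ((u IMPLIES v) OR (NOT w AND u)))
F2 = (NOT v OR w)
Counterexample to F1=>F2 is where F1=1 and F2=0.
Evaluate each row (bits = u,v,w,z, MSB first):
  row 0 [0000]: F1=0 F2=1 -> F1&~F2 -> 0
  row 1 [0001]: F1=0 F2=1 -> F1&~F2 -> 0
  row 2 [0010]: F1=0 F2=1 -> F1&~F2 -> 0
  row 3 [0011]: F1=0 F2=1 -> F1&~F2 -> 0
  row 4 [0100]: F1=1 F2=0 -> F1&~F2 -> 1
  row 5 [0101]: F1=1 F2=0 -> F1&~F2 -> 1
  row 6 [0110]: F1=1 F2=1 -> F1&~F2 -> 0
  row 7 [0111]: F1=1 F2=1 -> F1&~F2 -> 0
  row 8 [1000]: F1=1 F2=1 -> F1&~F2 -> 0
  row 9 [1001]: F1=1 F2=1 -> F1&~F2 -> 0
  row 10 [1010]: F1=0 F2=1 -> F1&~F2 -> 0
  row 11 [1011]: F1=0 F2=1 -> F1&~F2 -> 0
  row 12 [1100]: F1=0 F2=0 -> F1&~F2 -> 0
  row 13 [1101]: F1=0 F2=0 -> F1&~F2 -> 0
  row 14 [1110]: F1=1 F2=1 -> F1&~F2 -> 0
  row 15 [1111]: F1=1 F2=1 -> F1&~F2 -> 0
Full result column, 4 rows per line (u,v fixed per line; w,z runs 00..11 left to right):
  rows 0-3 [u,v=00]: 0000  = hex 0
  rows 4-7 [u,v=01]: 1100  = hex C
  rows 8-11 [u,v=10]: 0000  = hex 0
  rows 12-15 [u,v=11]: 0000  = hex 0
Counterexample vector (row 0 .. row 15) = 0000110000000000
Output column grouped in 4s = 0000 1100 0000 0000 = 0x0C00
Convert to decimal digit by digit (value = value*16 + digit):
  0 -> 0
  0*16 + 12 (C) = 12
  12*16 + 0 = 192
  192*16 + 0 = 3072
Decimal = 3072

3072


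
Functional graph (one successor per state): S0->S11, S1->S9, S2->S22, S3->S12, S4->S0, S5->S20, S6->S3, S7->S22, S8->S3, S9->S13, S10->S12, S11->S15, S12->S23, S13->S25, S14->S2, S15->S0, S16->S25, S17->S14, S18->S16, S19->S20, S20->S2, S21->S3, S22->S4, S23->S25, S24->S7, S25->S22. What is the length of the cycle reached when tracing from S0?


Trace from S0 until a state repeats:
  S0 -> S11 -> S15 -> S0
S0 first seen at step 0, revisited at step 3.
Cycle length = 3 - 0 = 3

3


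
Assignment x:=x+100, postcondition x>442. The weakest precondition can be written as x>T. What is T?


Formula: wp(x:=E, P) = P[E/x] (substitute E for x in postcondition)
Step 1: Postcondition: x>442
Step 2: Substitute x+100 for x: x+100>442
Step 3: Solve for x: x > 442-100 = 342

342


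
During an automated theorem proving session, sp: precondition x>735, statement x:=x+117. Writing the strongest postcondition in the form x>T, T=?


Formula: sp(P, x:=E) = exists old_x. (x = E[old_x/x]) AND P[old_x/x] (old_x is the value of x before the assignment; eliminate old_x by solving x = E[old_x/x] for old_x)
Step 1: Precondition P: x>735, i.e. old_x > 735
Step 2: Assignment gives x = old_x + 117, so old_x = x - 117
Step 3: Substitute into P: x - 117 > 735
Step 4: Simplify: x > 735+117 = 852

852


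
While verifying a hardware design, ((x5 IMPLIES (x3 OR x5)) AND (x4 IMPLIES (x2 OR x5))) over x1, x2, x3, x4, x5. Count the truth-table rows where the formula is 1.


Formula: ((x5 IMPLIES (x3 OR x5)) AND (x4 IMPLIES (x2 OR x5))) over 5 vars (32 rows)
Evaluate each row (x1, x2, x3, x4, x5 as bits, MSB first):
  row 0 [00000]: ((0 IMPLIES (0 OR 0)) AND (0 IMPLIES (0 OR 0))) -> 1
  row 1 [00001]: ((1 IMPLIES (0 OR 1)) AND (0 IMPLIES (0 OR 1))) -> 1
  row 2 [00010]: ((0 IMPLIES (0 OR 0)) AND (1 IMPLIES (0 OR 0))) -> 0
  row 3 [00011]: ((1 IMPLIES (0 OR 1)) AND (1 IMPLIES (0 OR 1))) -> 1
  row 4 [00100]: ((0 IMPLIES (1 OR 0)) AND (0 IMPLIES (0 OR 0))) -> 1
  row 5 [00101]: ((1 IMPLIES (1 OR 1)) AND (0 IMPLIES (0 OR 1))) -> 1
  row 6 [00110]: ((0 IMPLIES (1 OR 0)) AND (1 IMPLIES (0 OR 0))) -> 0
  row 7 [00111]: ((1 IMPLIES (1 OR 1)) AND (1 IMPLIES (0 OR 1))) -> 1
  row 8 [01000]: ((0 IMPLIES (0 OR 0)) AND (0 IMPLIES (1 OR 0))) -> 1
  row 9 [01001]: ((1 IMPLIES (0 OR 1)) AND (0 IMPLIES (1 OR 1))) -> 1
  row 10 [01010]: ((0 IMPLIES (0 OR 0)) AND (1 IMPLIES (1 OR 0))) -> 1
  row 11 [01011]: ((1 IMPLIES (0 OR 1)) AND (1 IMPLIES (1 OR 1))) -> 1
  row 12 [01100]: ((0 IMPLIES (1 OR 0)) AND (0 IMPLIES (1 OR 0))) -> 1
  row 13 [01101]: ((1 IMPLIES (1 OR 1)) AND (0 IMPLIES (1 OR 1))) -> 1
  row 14 [01110]: ((0 IMPLIES (1 OR 0)) AND (1 IMPLIES (1 OR 0))) -> 1
  row 15 [01111]: ((1 IMPLIES (1 OR 1)) AND (1 IMPLIES (1 OR 1))) -> 1
  row 16 [10000]: ((0 IMPLIES (0 OR 0)) AND (0 IMPLIES (0 OR 0))) -> 1
  row 17 [10001]: ((1 IMPLIES (0 OR 1)) AND (0 IMPLIES (0 OR 1))) -> 1
  row 18 [10010]: ((0 IMPLIES (0 OR 0)) AND (1 IMPLIES (0 OR 0))) -> 0
  row 19 [10011]: ((1 IMPLIES (0 OR 1)) AND (1 IMPLIES (0 OR 1))) -> 1
  row 20 [10100]: ((0 IMPLIES (1 OR 0)) AND (0 IMPLIES (0 OR 0))) -> 1
  row 21 [10101]: ((1 IMPLIES (1 OR 1)) AND (0 IMPLIES (0 OR 1))) -> 1
  row 22 [10110]: ((0 IMPLIES (1 OR 0)) AND (1 IMPLIES (0 OR 0))) -> 0
  row 23 [10111]: ((1 IMPLIES (1 OR 1)) AND (1 IMPLIES (0 OR 1))) -> 1
  row 24 [11000]: ((0 IMPLIES (0 OR 0)) AND (0 IMPLIES (1 OR 0))) -> 1
  row 25 [11001]: ((1 IMPLIES (0 OR 1)) AND (0 IMPLIES (1 OR 1))) -> 1
  row 26 [11010]: ((0 IMPLIES (0 OR 0)) AND (1 IMPLIES (1 OR 0))) -> 1
  row 27 [11011]: ((1 IMPLIES (0 OR 1)) AND (1 IMPLIES (1 OR 1))) -> 1
  row 28 [11100]: ((0 IMPLIES (1 OR 0)) AND (0 IMPLIES (1 OR 0))) -> 1
  row 29 [11101]: ((1 IMPLIES (1 OR 1)) AND (0 IMPLIES (1 OR 1))) -> 1
  row 30 [11110]: ((0 IMPLIES (1 OR 0)) AND (1 IMPLIES (1 OR 0))) -> 1
  row 31 [11111]: ((1 IMPLIES (1 OR 1)) AND (1 IMPLIES (1 OR 1))) -> 1
Full result column, 8 rows per line (x1,x2 fixed per line; x3,x4,x5 runs 000..111 left to right):
  rows 0-7 [x1,x2=00]: 11011101  (ones: 6)
  rows 8-15 [x1,x2=01]: 11111111  (ones: 8)
  rows 16-23 [x1,x2=10]: 11011101  (ones: 6)
  rows 24-31 [x1,x2=11]: 11111111  (ones: 8)
Count of 1-rows = 6+8+6+8 = 28

28
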